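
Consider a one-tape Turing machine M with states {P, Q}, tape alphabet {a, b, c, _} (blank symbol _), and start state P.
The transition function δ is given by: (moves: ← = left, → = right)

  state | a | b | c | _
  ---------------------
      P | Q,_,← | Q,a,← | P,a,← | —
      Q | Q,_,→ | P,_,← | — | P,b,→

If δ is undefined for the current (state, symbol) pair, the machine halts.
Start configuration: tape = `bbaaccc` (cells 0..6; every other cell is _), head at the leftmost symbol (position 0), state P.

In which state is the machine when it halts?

state=P head=0 tape=__[b]baaccc   (P,b)→(Q,a,←)
state=Q head=-1 tape=_[_]abaaccc   (Q,_)→(P,b,→)
state=P head=0 tape=_b[a]baaccc   (P,a)→(Q,_,←)
state=Q head=-1 tape=_[b]_baaccc   (Q,b)→(P,_,←)
state=P head=-2 tape=[_]__baaccc
No transition is defined for (P, _); M halts in state P.

P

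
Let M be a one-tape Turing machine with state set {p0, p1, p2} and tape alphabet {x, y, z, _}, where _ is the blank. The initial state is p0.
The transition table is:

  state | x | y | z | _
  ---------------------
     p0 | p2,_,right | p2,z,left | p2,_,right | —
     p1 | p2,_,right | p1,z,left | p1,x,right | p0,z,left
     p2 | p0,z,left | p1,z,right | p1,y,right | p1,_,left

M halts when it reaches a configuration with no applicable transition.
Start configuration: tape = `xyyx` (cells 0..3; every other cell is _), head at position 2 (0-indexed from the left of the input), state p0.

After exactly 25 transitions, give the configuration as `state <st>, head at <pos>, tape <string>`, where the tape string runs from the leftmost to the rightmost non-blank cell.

state p1, head at 3, tape x_y__zz

state=p0 head=2 tape=xy[y]x___   (p0,y)→(p2,z,left)
state=p2 head=1 tape=x[y]zx___   (p2,y)→(p1,z,right)
state=p1 head=2 tape=xz[z]x___   (p1,z)→(p1,x,right)
state=p1 head=3 tape=xzx[x]___   (p1,x)→(p2,_,right)
state=p2 head=4 tape=xzx_[_]__   (p2,_)→(p1,_,left)
state=p1 head=3 tape=xzx[_]___   (p1,_)→(p0,z,left)
state=p0 head=2 tape=xz[x]z___   (p0,x)→(p2,_,right)
state=p2 head=3 tape=xz_[z]___   (p2,z)→(p1,y,right)
state=p1 head=4 tape=xz_y[_]__   (p1,_)→(p0,z,left)
state=p0 head=3 tape=xz_[y]z__   (p0,y)→(p2,z,left)
state=p2 head=2 tape=xz[_]zz__   (p2,_)→(p1,_,left)
state=p1 head=1 tape=x[z]_zz__   (p1,z)→(p1,x,right)
state=p1 head=2 tape=xx[_]zz__   (p1,_)→(p0,z,left)
state=p0 head=1 tape=x[x]zzz__   (p0,x)→(p2,_,right)
state=p2 head=2 tape=x_[z]zz__   (p2,z)→(p1,y,right)
state=p1 head=3 tape=x_y[z]z__   (p1,z)→(p1,x,right)
state=p1 head=4 tape=x_yx[z]__   (p1,z)→(p1,x,right)
state=p1 head=5 tape=x_yxx[_]_   (p1,_)→(p0,z,left)
state=p0 head=4 tape=x_yx[x]z_   (p0,x)→(p2,_,right)
state=p2 head=5 tape=x_yx_[z]_   (p2,z)→(p1,y,right)
state=p1 head=6 tape=x_yx_y[_]   (p1,_)→(p0,z,left)
state=p0 head=5 tape=x_yx_[y]z   (p0,y)→(p2,z,left)
state=p2 head=4 tape=x_yx[_]zz   (p2,_)→(p1,_,left)
state=p1 head=3 tape=x_y[x]_zz   (p1,x)→(p2,_,right)
state=p2 head=4 tape=x_y_[_]zz   (p2,_)→(p1,_,left)
state=p1 head=3 tape=x_y[_]_zz
After 25 steps: state p1, head at 3, tape x_y__zz.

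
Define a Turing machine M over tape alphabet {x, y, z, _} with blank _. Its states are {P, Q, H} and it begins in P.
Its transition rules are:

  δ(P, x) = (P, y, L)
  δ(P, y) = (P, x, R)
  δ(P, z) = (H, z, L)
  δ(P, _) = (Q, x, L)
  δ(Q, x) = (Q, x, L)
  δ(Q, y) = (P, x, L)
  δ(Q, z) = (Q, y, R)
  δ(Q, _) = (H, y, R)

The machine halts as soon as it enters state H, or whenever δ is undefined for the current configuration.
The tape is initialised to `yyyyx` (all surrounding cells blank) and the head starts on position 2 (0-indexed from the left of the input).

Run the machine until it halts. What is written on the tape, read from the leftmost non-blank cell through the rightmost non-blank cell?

yxxxxxxx

P | __yy[y]yx_   read y → write x, move R, go to P
P | __yyx[y]x_   read y → write x, move R, go to P
P | __yyxx[x]_   read x → write y, move L, go to P
P | __yyx[x]y_   read x → write y, move L, go to P
P | __yy[x]yy_   read x → write y, move L, go to P
P | __y[y]yyy_   read y → write x, move R, go to P
P | __yx[y]yy_   read y → write x, move R, go to P
P | __yxx[y]y_   read y → write x, move R, go to P
P | __yxxx[y]_   read y → write x, move R, go to P
P | __yxxxx[_]   read _ → write x, move L, go to Q
Q | __yxxx[x]x   read x → write x, move L, go to Q
Q | __yxx[x]xx   read x → write x, move L, go to Q
Q | __yx[x]xxx   read x → write x, move L, go to Q
Q | __y[x]xxxx   read x → write x, move L, go to Q
Q | __[y]xxxxx   read y → write x, move L, go to P
P | _[_]xxxxxx   read _ → write x, move L, go to Q
Q | [_]xxxxxxx   read _ → write y, move R, go to H
H | y[x]xxxxxx
The non-blank tape span at halt is yxxxxxxx.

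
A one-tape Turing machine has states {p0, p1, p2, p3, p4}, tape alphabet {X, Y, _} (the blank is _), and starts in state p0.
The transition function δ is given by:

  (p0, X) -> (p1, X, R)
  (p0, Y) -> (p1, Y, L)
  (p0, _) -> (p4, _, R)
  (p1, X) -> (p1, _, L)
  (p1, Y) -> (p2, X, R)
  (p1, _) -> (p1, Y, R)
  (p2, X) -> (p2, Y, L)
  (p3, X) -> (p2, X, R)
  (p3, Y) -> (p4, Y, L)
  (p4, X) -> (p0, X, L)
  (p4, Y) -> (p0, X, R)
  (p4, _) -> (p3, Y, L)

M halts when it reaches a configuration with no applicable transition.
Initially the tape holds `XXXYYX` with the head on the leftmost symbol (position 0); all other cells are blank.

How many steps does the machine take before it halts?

state=p0 head=0 tape=_[X]XXYYX   (p0,X)→(p1,X,R)
state=p1 head=1 tape=_X[X]XYYX   (p1,X)→(p1,_,L)
state=p1 head=0 tape=_[X]_XYYX   (p1,X)→(p1,_,L)
state=p1 head=-1 tape=[_]__XYYX   (p1,_)→(p1,Y,R)
state=p1 head=0 tape=Y[_]_XYYX   (p1,_)→(p1,Y,R)
state=p1 head=1 tape=YY[_]XYYX   (p1,_)→(p1,Y,R)
state=p1 head=2 tape=YYY[X]YYX   (p1,X)→(p1,_,L)
state=p1 head=1 tape=YY[Y]_YYX   (p1,Y)→(p2,X,R)
state=p2 head=2 tape=YYX[_]YYX
M halts after 8 transitions.

8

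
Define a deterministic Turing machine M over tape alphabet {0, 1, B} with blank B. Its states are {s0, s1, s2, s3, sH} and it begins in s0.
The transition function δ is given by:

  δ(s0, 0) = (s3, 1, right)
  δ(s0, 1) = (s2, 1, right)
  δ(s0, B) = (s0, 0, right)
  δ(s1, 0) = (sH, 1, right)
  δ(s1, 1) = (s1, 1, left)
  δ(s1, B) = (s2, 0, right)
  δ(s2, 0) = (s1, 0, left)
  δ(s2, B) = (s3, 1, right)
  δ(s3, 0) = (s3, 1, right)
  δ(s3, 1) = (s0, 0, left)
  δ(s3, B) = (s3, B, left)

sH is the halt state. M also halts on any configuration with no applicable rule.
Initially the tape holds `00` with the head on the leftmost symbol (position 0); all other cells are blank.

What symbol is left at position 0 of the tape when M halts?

s0 | B[0]0B   read 0 → write 1, move right, go to s3
s3 | B1[0]B   read 0 → write 1, move right, go to s3
s3 | B11[B]   read B → write B, move left, go to s3
s3 | B1[1]B   read 1 → write 0, move left, go to s0
s0 | B[1]0B   read 1 → write 1, move right, go to s2
s2 | B1[0]B   read 0 → write 0, move left, go to s1
s1 | B[1]0B   read 1 → write 1, move left, go to s1
s1 | [B]10B   read B → write 0, move right, go to s2
s2 | 0[1]0B
Cell 0 holds 1 when M halts.

1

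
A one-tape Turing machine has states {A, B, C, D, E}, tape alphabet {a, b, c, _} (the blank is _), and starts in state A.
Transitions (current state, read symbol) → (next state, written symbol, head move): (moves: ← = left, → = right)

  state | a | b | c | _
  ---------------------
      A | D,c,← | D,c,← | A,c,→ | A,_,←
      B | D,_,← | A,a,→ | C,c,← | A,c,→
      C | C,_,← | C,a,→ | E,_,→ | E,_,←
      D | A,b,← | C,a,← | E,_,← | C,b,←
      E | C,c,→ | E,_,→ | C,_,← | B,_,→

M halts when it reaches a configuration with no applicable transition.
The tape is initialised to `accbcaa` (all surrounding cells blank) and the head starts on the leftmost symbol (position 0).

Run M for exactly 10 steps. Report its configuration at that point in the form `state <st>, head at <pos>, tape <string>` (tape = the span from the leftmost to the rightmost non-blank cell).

state A, head at 0, tape cccccbcaa

A | ___[a]ccbcaa   read a → write c, move ←, go to D
D | __[_]cccbcaa   read _ → write b, move ←, go to C
C | _[_]bcccbcaa   read _ → write _, move ←, go to E
E | [_]_bcccbcaa   read _ → write _, move →, go to B
B | _[_]bcccbcaa   read _ → write c, move →, go to A
A | _c[b]cccbcaa   read b → write c, move ←, go to D
D | _[c]ccccbcaa   read c → write _, move ←, go to E
E | [_]_ccccbcaa   read _ → write _, move →, go to B
B | _[_]ccccbcaa   read _ → write c, move →, go to A
A | _c[c]cccbcaa   read c → write c, move →, go to A
A | _cc[c]ccbcaa
After 10 steps: state A, head at 0, tape cccccbcaa.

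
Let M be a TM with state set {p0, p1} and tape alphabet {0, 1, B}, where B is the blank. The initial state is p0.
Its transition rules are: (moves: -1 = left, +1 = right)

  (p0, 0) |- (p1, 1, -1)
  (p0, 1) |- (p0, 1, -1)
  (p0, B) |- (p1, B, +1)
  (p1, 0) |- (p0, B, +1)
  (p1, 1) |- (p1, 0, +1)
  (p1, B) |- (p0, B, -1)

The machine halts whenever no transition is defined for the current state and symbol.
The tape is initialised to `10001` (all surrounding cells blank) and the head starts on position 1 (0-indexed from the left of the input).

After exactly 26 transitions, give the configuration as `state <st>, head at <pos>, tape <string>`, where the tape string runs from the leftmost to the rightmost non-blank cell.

state p0, head at -1, tape 1B11

state=p0 head=1 tape=B1[0]001   (p0,0)→(p1,1,-1)
state=p1 head=0 tape=B[1]1001   (p1,1)→(p1,0,+1)
state=p1 head=1 tape=B0[1]001   (p1,1)→(p1,0,+1)
state=p1 head=2 tape=B00[0]01   (p1,0)→(p0,B,+1)
state=p0 head=3 tape=B00B[0]1   (p0,0)→(p1,1,-1)
state=p1 head=2 tape=B00[B]11   (p1,B)→(p0,B,-1)
state=p0 head=1 tape=B0[0]B11   (p0,0)→(p1,1,-1)
state=p1 head=0 tape=B[0]1B11   (p1,0)→(p0,B,+1)
state=p0 head=1 tape=BB[1]B11   (p0,1)→(p0,1,-1)
state=p0 head=0 tape=B[B]1B11   (p0,B)→(p1,B,+1)
state=p1 head=1 tape=BB[1]B11   (p1,1)→(p1,0,+1)
state=p1 head=2 tape=BB0[B]11   (p1,B)→(p0,B,-1)
state=p0 head=1 tape=BB[0]B11   (p0,0)→(p1,1,-1)
state=p1 head=0 tape=B[B]1B11   (p1,B)→(p0,B,-1)
state=p0 head=-1 tape=[B]B1B11   (p0,B)→(p1,B,+1)
state=p1 head=0 tape=B[B]1B11   (p1,B)→(p0,B,-1)
state=p0 head=-1 tape=[B]B1B11   (p0,B)→(p1,B,+1)
state=p1 head=0 tape=B[B]1B11   (p1,B)→(p0,B,-1)
state=p0 head=-1 tape=[B]B1B11   (p0,B)→(p1,B,+1)
state=p1 head=0 tape=B[B]1B11   (p1,B)→(p0,B,-1)
state=p0 head=-1 tape=[B]B1B11   (p0,B)→(p1,B,+1)
state=p1 head=0 tape=B[B]1B11   (p1,B)→(p0,B,-1)
state=p0 head=-1 tape=[B]B1B11   (p0,B)→(p1,B,+1)
state=p1 head=0 tape=B[B]1B11   (p1,B)→(p0,B,-1)
state=p0 head=-1 tape=[B]B1B11   (p0,B)→(p1,B,+1)
state=p1 head=0 tape=B[B]1B11   (p1,B)→(p0,B,-1)
state=p0 head=-1 tape=[B]B1B11
After 26 steps: state p0, head at -1, tape 1B11.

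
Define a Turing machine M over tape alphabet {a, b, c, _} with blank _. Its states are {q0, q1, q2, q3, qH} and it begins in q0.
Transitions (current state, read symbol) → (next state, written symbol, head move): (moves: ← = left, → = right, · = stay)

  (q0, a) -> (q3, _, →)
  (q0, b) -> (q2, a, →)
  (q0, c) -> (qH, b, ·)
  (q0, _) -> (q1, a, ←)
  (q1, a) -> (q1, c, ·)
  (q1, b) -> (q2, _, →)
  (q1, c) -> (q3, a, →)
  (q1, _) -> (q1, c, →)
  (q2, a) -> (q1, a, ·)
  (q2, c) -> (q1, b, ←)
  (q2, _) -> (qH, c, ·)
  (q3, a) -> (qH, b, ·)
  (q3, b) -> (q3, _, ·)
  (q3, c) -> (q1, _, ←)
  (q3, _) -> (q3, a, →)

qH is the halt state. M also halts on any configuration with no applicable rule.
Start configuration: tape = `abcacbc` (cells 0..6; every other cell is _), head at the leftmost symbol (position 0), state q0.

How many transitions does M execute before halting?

8

q0 | [a]bcacbc   read a → write _, move →, go to q3
q3 | _[b]cacbc   read b → write _, move ·, go to q3
q3 | _[_]cacbc   read _ → write a, move →, go to q3
q3 | _a[c]acbc   read c → write _, move ←, go to q1
q1 | _[a]_acbc   read a → write c, move ·, go to q1
q1 | _[c]_acbc   read c → write a, move →, go to q3
q3 | _a[_]acbc   read _ → write a, move →, go to q3
q3 | _aa[a]cbc   read a → write b, move ·, go to qH
qH | _aa[b]cbc
M halts after 8 transitions.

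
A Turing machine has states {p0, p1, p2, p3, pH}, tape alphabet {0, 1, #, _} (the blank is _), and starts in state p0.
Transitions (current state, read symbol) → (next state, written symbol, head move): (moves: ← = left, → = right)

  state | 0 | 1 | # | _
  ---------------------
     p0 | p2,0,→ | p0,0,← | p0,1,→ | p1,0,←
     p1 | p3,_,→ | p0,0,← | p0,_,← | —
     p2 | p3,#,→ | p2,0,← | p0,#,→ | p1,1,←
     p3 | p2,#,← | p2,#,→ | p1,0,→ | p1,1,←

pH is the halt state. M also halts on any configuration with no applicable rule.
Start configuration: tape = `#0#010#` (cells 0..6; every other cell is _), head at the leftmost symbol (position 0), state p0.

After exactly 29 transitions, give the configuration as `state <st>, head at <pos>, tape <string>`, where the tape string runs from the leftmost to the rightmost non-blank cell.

p0 | [#]0#010#__   read # → write 1, move →, go to p0
p0 | 1[0]#010#__   read 0 → write 0, move →, go to p2
p2 | 10[#]010#__   read # → write #, move →, go to p0
p0 | 10#[0]10#__   read 0 → write 0, move →, go to p2
p2 | 10#0[1]0#__   read 1 → write 0, move ←, go to p2
p2 | 10#[0]00#__   read 0 → write #, move →, go to p3
p3 | 10##[0]0#__   read 0 → write #, move ←, go to p2
p2 | 10#[#]#0#__   read # → write #, move →, go to p0
p0 | 10##[#]0#__   read # → write 1, move →, go to p0
p0 | 10##1[0]#__   read 0 → write 0, move →, go to p2
p2 | 10##10[#]__   read # → write #, move →, go to p0
p0 | 10##10#[_]_   read _ → write 0, move ←, go to p1
p1 | 10##10[#]0_   read # → write _, move ←, go to p0
p0 | 10##1[0]_0_   read 0 → write 0, move →, go to p2
p2 | 10##10[_]0_   read _ → write 1, move ←, go to p1
p1 | 10##1[0]10_   read 0 → write _, move →, go to p3
p3 | 10##1_[1]0_   read 1 → write #, move →, go to p2
p2 | 10##1_#[0]_   read 0 → write #, move →, go to p3
p3 | 10##1_##[_]   read _ → write 1, move ←, go to p1
p1 | 10##1_#[#]1   read # → write _, move ←, go to p0
p0 | 10##1_[#]_1   read # → write 1, move →, go to p0
p0 | 10##1_1[_]1   read _ → write 0, move ←, go to p1
p1 | 10##1_[1]01   read 1 → write 0, move ←, go to p0
p0 | 10##1[_]001   read _ → write 0, move ←, go to p1
p1 | 10##[1]0001   read 1 → write 0, move ←, go to p0
p0 | 10#[#]00001   read # → write 1, move →, go to p0
p0 | 10#1[0]0001   read 0 → write 0, move →, go to p2
p2 | 10#10[0]001   read 0 → write #, move →, go to p3
p3 | 10#10#[0]01   read 0 → write #, move ←, go to p2
p2 | 10#10[#]#01
After 29 steps: state p2, head at 5, tape 10#10##01.

state p2, head at 5, tape 10#10##01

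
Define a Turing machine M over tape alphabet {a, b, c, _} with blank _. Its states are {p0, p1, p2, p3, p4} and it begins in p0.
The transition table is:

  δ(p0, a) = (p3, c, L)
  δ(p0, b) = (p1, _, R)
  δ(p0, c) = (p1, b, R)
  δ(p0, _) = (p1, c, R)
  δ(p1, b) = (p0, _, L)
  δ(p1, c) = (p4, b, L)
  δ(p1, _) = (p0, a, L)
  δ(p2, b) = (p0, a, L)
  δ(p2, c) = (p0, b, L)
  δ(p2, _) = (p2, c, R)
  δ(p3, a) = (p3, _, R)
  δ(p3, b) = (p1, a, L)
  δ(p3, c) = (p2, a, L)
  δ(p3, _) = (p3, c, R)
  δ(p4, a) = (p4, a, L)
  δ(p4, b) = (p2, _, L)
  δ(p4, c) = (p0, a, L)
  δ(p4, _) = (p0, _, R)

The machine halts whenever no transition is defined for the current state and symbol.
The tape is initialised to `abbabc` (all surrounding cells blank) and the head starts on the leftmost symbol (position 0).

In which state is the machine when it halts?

state=p0 head=0 tape=__[a]bbabc   (p0,a)→(p3,c,L)
state=p3 head=-1 tape=_[_]cbbabc   (p3,_)→(p3,c,R)
state=p3 head=0 tape=_c[c]bbabc   (p3,c)→(p2,a,L)
state=p2 head=-1 tape=_[c]abbabc   (p2,c)→(p0,b,L)
state=p0 head=-2 tape=[_]babbabc   (p0,_)→(p1,c,R)
state=p1 head=-1 tape=c[b]abbabc   (p1,b)→(p0,_,L)
state=p0 head=-2 tape=[c]_abbabc   (p0,c)→(p1,b,R)
state=p1 head=-1 tape=b[_]abbabc   (p1,_)→(p0,a,L)
state=p0 head=-2 tape=[b]aabbabc   (p0,b)→(p1,_,R)
state=p1 head=-1 tape=_[a]abbabc
No transition is defined for (p1, a); M halts in state p1.

p1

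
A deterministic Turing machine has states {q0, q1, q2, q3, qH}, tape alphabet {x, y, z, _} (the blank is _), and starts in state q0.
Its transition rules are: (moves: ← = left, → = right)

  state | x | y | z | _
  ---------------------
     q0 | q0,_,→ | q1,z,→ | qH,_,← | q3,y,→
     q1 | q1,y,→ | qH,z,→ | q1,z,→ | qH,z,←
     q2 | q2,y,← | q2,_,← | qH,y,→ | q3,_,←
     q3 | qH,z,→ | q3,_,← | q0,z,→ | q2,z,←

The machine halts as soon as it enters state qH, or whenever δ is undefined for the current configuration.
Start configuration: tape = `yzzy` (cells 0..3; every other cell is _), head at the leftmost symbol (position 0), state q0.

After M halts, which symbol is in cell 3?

z

q0 | [y]zzy_   read y → write z, move →, go to q1
q1 | z[z]zy_   read z → write z, move →, go to q1
q1 | zz[z]y_   read z → write z, move →, go to q1
q1 | zzz[y]_   read y → write z, move →, go to qH
qH | zzzz[_]
Cell 3 holds z when M halts.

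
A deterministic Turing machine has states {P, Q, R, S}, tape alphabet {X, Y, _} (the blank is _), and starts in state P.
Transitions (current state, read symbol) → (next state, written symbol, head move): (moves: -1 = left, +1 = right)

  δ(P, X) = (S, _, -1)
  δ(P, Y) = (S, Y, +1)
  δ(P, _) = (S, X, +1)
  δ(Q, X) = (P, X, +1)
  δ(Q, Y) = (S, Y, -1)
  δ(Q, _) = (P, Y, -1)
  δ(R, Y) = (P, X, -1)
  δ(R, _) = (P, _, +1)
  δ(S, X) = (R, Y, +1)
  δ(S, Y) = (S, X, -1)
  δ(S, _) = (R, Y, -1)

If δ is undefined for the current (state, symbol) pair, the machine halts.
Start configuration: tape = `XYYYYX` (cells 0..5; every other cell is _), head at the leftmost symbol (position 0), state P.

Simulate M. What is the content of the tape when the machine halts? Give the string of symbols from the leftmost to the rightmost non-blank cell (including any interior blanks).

state=P head=0 tape=__[X]YYYYX   (P,X)→(S,_,-1)
state=S head=-1 tape=_[_]_YYYYX   (S,_)→(R,Y,-1)
state=R head=-2 tape=[_]Y_YYYYX   (R,_)→(P,_,+1)
state=P head=-1 tape=_[Y]_YYYYX   (P,Y)→(S,Y,+1)
state=S head=0 tape=_Y[_]YYYYX   (S,_)→(R,Y,-1)
state=R head=-1 tape=_[Y]YYYYYX   (R,Y)→(P,X,-1)
state=P head=-2 tape=[_]XYYYYYX   (P,_)→(S,X,+1)
state=S head=-1 tape=X[X]YYYYYX   (S,X)→(R,Y,+1)
state=R head=0 tape=XY[Y]YYYYX   (R,Y)→(P,X,-1)
state=P head=-1 tape=X[Y]XYYYYX   (P,Y)→(S,Y,+1)
state=S head=0 tape=XY[X]YYYYX   (S,X)→(R,Y,+1)
state=R head=1 tape=XYY[Y]YYYX   (R,Y)→(P,X,-1)
state=P head=0 tape=XY[Y]XYYYX   (P,Y)→(S,Y,+1)
state=S head=1 tape=XYY[X]YYYX   (S,X)→(R,Y,+1)
state=R head=2 tape=XYYY[Y]YYX   (R,Y)→(P,X,-1)
state=P head=1 tape=XYY[Y]XYYX   (P,Y)→(S,Y,+1)
state=S head=2 tape=XYYY[X]YYX   (S,X)→(R,Y,+1)
state=R head=3 tape=XYYYY[Y]YX   (R,Y)→(P,X,-1)
state=P head=2 tape=XYYY[Y]XYX   (P,Y)→(S,Y,+1)
state=S head=3 tape=XYYYY[X]YX   (S,X)→(R,Y,+1)
state=R head=4 tape=XYYYYY[Y]X   (R,Y)→(P,X,-1)
state=P head=3 tape=XYYYY[Y]XX   (P,Y)→(S,Y,+1)
state=S head=4 tape=XYYYYY[X]X   (S,X)→(R,Y,+1)
state=R head=5 tape=XYYYYYY[X]
The non-blank tape span at halt is XYYYYYYX.

XYYYYYYX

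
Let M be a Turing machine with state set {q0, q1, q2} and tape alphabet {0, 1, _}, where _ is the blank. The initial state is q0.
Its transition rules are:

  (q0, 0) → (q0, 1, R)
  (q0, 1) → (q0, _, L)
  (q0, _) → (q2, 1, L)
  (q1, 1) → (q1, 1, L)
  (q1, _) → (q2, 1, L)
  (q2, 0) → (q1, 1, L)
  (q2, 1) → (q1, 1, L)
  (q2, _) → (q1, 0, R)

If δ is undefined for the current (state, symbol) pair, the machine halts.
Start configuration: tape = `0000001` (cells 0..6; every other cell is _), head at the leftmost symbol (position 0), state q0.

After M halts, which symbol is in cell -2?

0

q0 | __[0]000001   read 0 → write 1, move R, go to q0
q0 | __1[0]00001   read 0 → write 1, move R, go to q0
q0 | __11[0]0001   read 0 → write 1, move R, go to q0
q0 | __111[0]001   read 0 → write 1, move R, go to q0
q0 | __1111[0]01   read 0 → write 1, move R, go to q0
q0 | __11111[0]1   read 0 → write 1, move R, go to q0
q0 | __111111[1]   read 1 → write _, move L, go to q0
q0 | __11111[1]_   read 1 → write _, move L, go to q0
q0 | __1111[1]__   read 1 → write _, move L, go to q0
q0 | __111[1]___   read 1 → write _, move L, go to q0
q0 | __11[1]____   read 1 → write _, move L, go to q0
q0 | __1[1]_____   read 1 → write _, move L, go to q0
q0 | __[1]______   read 1 → write _, move L, go to q0
q0 | _[_]_______   read _ → write 1, move L, go to q2
q2 | [_]1_______   read _ → write 0, move R, go to q1
q1 | 0[1]_______   read 1 → write 1, move L, go to q1
q1 | [0]1_______
Cell -2 holds 0 when M halts.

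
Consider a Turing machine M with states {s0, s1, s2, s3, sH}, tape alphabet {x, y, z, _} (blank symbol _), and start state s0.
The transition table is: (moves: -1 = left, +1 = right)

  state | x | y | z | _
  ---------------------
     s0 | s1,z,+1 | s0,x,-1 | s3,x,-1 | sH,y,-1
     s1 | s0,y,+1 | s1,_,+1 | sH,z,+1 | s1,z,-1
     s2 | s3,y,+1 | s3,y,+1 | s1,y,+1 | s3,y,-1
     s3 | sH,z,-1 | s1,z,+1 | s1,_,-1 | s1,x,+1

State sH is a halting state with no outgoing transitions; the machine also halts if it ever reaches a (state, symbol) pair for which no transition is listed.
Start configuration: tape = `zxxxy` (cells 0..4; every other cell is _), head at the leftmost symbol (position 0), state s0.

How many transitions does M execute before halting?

10

state=s0 head=0 tape=_[z]xxxy_   (s0,z)→(s3,x,-1)
state=s3 head=-1 tape=[_]xxxxy_   (s3,_)→(s1,x,+1)
state=s1 head=0 tape=x[x]xxxy_   (s1,x)→(s0,y,+1)
state=s0 head=1 tape=xy[x]xxy_   (s0,x)→(s1,z,+1)
state=s1 head=2 tape=xyz[x]xy_   (s1,x)→(s0,y,+1)
state=s0 head=3 tape=xyzy[x]y_   (s0,x)→(s1,z,+1)
state=s1 head=4 tape=xyzyz[y]_   (s1,y)→(s1,_,+1)
state=s1 head=5 tape=xyzyz_[_]   (s1,_)→(s1,z,-1)
state=s1 head=4 tape=xyzyz[_]z   (s1,_)→(s1,z,-1)
state=s1 head=3 tape=xyzy[z]zz   (s1,z)→(sH,z,+1)
state=sH head=4 tape=xyzyz[z]z
M halts after 10 transitions.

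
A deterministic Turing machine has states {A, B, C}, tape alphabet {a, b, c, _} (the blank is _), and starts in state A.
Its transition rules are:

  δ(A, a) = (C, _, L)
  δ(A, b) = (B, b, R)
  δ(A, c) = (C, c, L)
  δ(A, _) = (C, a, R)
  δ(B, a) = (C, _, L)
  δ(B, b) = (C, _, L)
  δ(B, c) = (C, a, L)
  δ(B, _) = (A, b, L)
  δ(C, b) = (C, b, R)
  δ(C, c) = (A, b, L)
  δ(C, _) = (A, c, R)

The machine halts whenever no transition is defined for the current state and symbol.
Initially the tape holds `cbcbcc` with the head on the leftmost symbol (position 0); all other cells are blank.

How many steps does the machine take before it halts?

14

A | __[c]bcbcc   read c → write c, move L, go to C
C | _[_]cbcbcc   read _ → write c, move R, go to A
A | _c[c]bcbcc   read c → write c, move L, go to C
C | _[c]cbcbcc   read c → write b, move L, go to A
A | [_]bcbcbcc   read _ → write a, move R, go to C
C | a[b]cbcbcc   read b → write b, move R, go to C
C | ab[c]bcbcc   read c → write b, move L, go to A
A | a[b]bbcbcc   read b → write b, move R, go to B
B | ab[b]bcbcc   read b → write _, move L, go to C
C | a[b]_bcbcc   read b → write b, move R, go to C
C | ab[_]bcbcc   read _ → write c, move R, go to A
A | abc[b]cbcc   read b → write b, move R, go to B
B | abcb[c]bcc   read c → write a, move L, go to C
C | abc[b]abcc   read b → write b, move R, go to C
C | abcb[a]bcc
M halts after 14 transitions.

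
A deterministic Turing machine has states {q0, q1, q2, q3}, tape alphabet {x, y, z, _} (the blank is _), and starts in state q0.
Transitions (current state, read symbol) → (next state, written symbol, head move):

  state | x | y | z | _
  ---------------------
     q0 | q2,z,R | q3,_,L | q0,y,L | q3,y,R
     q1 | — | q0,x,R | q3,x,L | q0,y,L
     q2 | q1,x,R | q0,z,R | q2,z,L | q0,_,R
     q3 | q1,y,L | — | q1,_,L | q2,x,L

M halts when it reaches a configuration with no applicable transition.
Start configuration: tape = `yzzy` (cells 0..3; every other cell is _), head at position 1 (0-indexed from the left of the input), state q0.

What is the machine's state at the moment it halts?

q3

q0 | __y[z]zy   read z → write y, move L, go to q0
q0 | __[y]yzy   read y → write _, move L, go to q3
q3 | _[_]_yzy   read _ → write x, move L, go to q2
q2 | [_]x_yzy   read _ → write _, move R, go to q0
q0 | _[x]_yzy   read x → write z, move R, go to q2
q2 | _z[_]yzy   read _ → write _, move R, go to q0
q0 | _z_[y]zy   read y → write _, move L, go to q3
q3 | _z[_]_zy   read _ → write x, move L, go to q2
q2 | _[z]x_zy   read z → write z, move L, go to q2
q2 | [_]zx_zy   read _ → write _, move R, go to q0
q0 | _[z]x_zy   read z → write y, move L, go to q0
q0 | [_]yx_zy   read _ → write y, move R, go to q3
q3 | y[y]x_zy
No transition is defined for (q3, y); M halts in state q3.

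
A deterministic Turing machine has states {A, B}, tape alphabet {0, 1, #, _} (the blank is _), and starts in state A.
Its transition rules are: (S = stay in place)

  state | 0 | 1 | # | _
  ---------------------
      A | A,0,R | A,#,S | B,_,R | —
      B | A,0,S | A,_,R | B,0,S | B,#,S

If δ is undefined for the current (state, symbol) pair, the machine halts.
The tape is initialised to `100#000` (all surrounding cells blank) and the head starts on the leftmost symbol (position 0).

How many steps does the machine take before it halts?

A | [1]00#000_   read 1 → write #, move S, go to A
A | [#]00#000_   read # → write _, move R, go to B
B | _[0]0#000_   read 0 → write 0, move S, go to A
A | _[0]0#000_   read 0 → write 0, move R, go to A
A | _0[0]#000_   read 0 → write 0, move R, go to A
A | _00[#]000_   read # → write _, move R, go to B
B | _00_[0]00_   read 0 → write 0, move S, go to A
A | _00_[0]00_   read 0 → write 0, move R, go to A
A | _00_0[0]0_   read 0 → write 0, move R, go to A
A | _00_00[0]_   read 0 → write 0, move R, go to A
A | _00_000[_]
M halts after 10 transitions.

10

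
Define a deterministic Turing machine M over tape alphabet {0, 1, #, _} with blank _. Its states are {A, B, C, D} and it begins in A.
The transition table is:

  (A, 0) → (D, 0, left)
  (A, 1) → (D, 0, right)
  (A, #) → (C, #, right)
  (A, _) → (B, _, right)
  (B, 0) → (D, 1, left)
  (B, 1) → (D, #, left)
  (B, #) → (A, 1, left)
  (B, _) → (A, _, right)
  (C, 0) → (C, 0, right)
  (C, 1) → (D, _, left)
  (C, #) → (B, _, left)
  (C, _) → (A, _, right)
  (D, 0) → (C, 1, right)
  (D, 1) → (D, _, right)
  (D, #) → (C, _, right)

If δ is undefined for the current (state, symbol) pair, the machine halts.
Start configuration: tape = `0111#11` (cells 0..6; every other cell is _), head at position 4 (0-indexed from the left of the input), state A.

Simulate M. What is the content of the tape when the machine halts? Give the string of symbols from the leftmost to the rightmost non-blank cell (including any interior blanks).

0111__0

state=A head=4 tape=0111[#]11_   (A,#)→(C,#,right)
state=C head=5 tape=0111#[1]1_   (C,1)→(D,_,left)
state=D head=4 tape=0111[#]_1_   (D,#)→(C,_,right)
state=C head=5 tape=0111_[_]1_   (C,_)→(A,_,right)
state=A head=6 tape=0111__[1]_   (A,1)→(D,0,right)
state=D head=7 tape=0111__0[_]
The non-blank tape span at halt is 0111__0.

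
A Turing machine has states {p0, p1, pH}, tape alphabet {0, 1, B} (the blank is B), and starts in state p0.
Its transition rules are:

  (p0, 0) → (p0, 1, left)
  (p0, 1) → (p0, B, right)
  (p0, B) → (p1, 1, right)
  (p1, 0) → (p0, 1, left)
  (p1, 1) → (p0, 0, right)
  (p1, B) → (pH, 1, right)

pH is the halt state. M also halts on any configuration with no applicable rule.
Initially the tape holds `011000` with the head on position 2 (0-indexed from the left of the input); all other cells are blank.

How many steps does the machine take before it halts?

p0 | 01[1]000BBB   read 1 → write B, move right, go to p0
p0 | 01B[0]00BBB   read 0 → write 1, move left, go to p0
p0 | 01[B]100BBB   read B → write 1, move right, go to p1
p1 | 011[1]00BBB   read 1 → write 0, move right, go to p0
p0 | 0110[0]0BBB   read 0 → write 1, move left, go to p0
p0 | 011[0]10BBB   read 0 → write 1, move left, go to p0
p0 | 01[1]110BBB   read 1 → write B, move right, go to p0
p0 | 01B[1]10BBB   read 1 → write B, move right, go to p0
p0 | 01BB[1]0BBB   read 1 → write B, move right, go to p0
p0 | 01BBB[0]BBB   read 0 → write 1, move left, go to p0
p0 | 01BB[B]1BBB   read B → write 1, move right, go to p1
p1 | 01BB1[1]BBB   read 1 → write 0, move right, go to p0
p0 | 01BB10[B]BB   read B → write 1, move right, go to p1
p1 | 01BB101[B]B   read B → write 1, move right, go to pH
pH | 01BB1011[B]
M halts after 14 transitions.

14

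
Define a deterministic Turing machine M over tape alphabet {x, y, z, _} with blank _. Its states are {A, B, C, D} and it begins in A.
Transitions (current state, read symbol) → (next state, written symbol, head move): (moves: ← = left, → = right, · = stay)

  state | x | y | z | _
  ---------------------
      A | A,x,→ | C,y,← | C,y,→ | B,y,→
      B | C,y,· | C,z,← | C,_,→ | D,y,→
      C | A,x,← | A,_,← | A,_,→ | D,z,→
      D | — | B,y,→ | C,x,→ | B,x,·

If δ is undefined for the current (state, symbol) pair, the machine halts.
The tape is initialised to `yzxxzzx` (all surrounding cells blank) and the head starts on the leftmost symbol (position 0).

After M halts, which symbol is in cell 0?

state=A head=0 tape=_[y]zxxzzx   (A,y)→(C,y,←)
state=C head=-1 tape=[_]yzxxzzx   (C,_)→(D,z,→)
state=D head=0 tape=z[y]zxxzzx   (D,y)→(B,y,→)
state=B head=1 tape=zy[z]xxzzx   (B,z)→(C,_,→)
state=C head=2 tape=zy_[x]xzzx   (C,x)→(A,x,←)
state=A head=1 tape=zy[_]xxzzx   (A,_)→(B,y,→)
state=B head=2 tape=zyy[x]xzzx   (B,x)→(C,y,·)
state=C head=2 tape=zyy[y]xzzx   (C,y)→(A,_,←)
state=A head=1 tape=zy[y]_xzzx   (A,y)→(C,y,←)
state=C head=0 tape=z[y]y_xzzx   (C,y)→(A,_,←)
state=A head=-1 tape=[z]_y_xzzx   (A,z)→(C,y,→)
state=C head=0 tape=y[_]y_xzzx   (C,_)→(D,z,→)
state=D head=1 tape=yz[y]_xzzx   (D,y)→(B,y,→)
state=B head=2 tape=yzy[_]xzzx   (B,_)→(D,y,→)
state=D head=3 tape=yzyy[x]zzx
Cell 0 holds z when M halts.

z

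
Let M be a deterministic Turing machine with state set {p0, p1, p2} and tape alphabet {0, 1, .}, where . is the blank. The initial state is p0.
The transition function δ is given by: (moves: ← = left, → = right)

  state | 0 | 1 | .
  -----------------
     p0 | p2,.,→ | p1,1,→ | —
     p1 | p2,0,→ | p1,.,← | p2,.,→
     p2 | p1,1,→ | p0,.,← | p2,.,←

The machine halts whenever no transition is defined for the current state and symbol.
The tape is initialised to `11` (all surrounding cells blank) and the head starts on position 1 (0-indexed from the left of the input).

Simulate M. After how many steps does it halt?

p0 | .1[1]..   read 1 → write 1, move →, go to p1
p1 | .11[.].   read . → write ., move →, go to p2
p2 | .11.[.]   read . → write ., move ←, go to p2
p2 | .11[.].   read . → write ., move ←, go to p2
p2 | .1[1]..   read 1 → write ., move ←, go to p0
p0 | .[1]...   read 1 → write 1, move →, go to p1
p1 | .1[.]..   read . → write ., move →, go to p2
p2 | .1.[.].   read . → write ., move ←, go to p2
p2 | .1[.]..   read . → write ., move ←, go to p2
p2 | .[1]...   read 1 → write ., move ←, go to p0
p0 | [.]....
M halts after 10 transitions.

10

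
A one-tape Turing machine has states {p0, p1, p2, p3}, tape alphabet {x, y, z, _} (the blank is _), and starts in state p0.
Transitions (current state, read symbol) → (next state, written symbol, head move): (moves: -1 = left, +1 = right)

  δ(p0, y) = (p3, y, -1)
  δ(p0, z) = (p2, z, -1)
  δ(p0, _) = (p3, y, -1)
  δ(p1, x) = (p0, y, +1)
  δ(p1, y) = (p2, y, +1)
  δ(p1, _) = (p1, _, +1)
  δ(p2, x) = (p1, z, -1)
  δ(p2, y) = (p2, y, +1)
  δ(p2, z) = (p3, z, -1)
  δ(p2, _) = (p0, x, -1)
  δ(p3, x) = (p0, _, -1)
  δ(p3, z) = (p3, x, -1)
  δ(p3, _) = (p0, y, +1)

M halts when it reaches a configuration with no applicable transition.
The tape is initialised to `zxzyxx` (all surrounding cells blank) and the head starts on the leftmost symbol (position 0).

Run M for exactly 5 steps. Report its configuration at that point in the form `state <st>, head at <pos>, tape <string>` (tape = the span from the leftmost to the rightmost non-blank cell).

state p3, head at -3, tape yyxzxzyxx

p0 | ___[z]xzyxx   read z → write z, move -1, go to p2
p2 | __[_]zxzyxx   read _ → write x, move -1, go to p0
p0 | _[_]xzxzyxx   read _ → write y, move -1, go to p3
p3 | [_]yxzxzyxx   read _ → write y, move +1, go to p0
p0 | y[y]xzxzyxx   read y → write y, move -1, go to p3
p3 | [y]yxzxzyxx
After 5 steps: state p3, head at -3, tape yyxzxzyxx.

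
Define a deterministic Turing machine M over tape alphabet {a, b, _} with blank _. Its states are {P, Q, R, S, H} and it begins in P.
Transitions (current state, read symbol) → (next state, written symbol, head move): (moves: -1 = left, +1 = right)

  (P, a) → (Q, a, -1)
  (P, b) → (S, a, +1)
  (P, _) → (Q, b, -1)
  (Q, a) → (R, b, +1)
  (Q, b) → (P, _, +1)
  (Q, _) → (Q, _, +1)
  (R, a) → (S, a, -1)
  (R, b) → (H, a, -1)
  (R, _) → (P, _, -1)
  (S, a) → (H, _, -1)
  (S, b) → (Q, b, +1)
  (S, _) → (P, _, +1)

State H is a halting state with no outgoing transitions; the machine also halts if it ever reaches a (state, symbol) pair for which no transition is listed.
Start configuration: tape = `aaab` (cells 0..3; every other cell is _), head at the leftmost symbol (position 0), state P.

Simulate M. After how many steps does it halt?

10

P | _[a]aab   read a → write a, move -1, go to Q
Q | [_]aaab   read _ → write _, move +1, go to Q
Q | _[a]aab   read a → write b, move +1, go to R
R | _b[a]ab   read a → write a, move -1, go to S
S | _[b]aab   read b → write b, move +1, go to Q
Q | _b[a]ab   read a → write b, move +1, go to R
R | _bb[a]b   read a → write a, move -1, go to S
S | _b[b]ab   read b → write b, move +1, go to Q
Q | _bb[a]b   read a → write b, move +1, go to R
R | _bbb[b]   read b → write a, move -1, go to H
H | _bb[b]a
M halts after 10 transitions.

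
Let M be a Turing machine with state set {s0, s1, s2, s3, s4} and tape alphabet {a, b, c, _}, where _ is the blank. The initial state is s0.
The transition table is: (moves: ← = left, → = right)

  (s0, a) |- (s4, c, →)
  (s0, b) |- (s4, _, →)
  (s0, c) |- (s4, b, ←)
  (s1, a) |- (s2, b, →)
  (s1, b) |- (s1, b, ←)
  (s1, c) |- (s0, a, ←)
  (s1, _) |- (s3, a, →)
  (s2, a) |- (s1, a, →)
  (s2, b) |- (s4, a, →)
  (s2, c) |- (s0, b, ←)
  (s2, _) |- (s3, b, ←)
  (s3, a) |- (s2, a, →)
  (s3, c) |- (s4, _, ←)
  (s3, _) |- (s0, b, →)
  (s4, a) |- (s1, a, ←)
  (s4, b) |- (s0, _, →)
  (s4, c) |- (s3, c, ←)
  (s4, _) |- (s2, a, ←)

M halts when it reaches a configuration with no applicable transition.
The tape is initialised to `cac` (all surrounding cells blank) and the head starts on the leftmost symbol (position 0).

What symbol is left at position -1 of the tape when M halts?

a

s0 | ___[c]ac___   read c → write b, move ←, go to s4
s4 | __[_]bac___   read _ → write a, move ←, go to s2
s2 | _[_]abac___   read _ → write b, move ←, go to s3
s3 | [_]babac___   read _ → write b, move →, go to s0
s0 | b[b]abac___   read b → write _, move →, go to s4
s4 | b_[a]bac___   read a → write a, move ←, go to s1
s1 | b[_]abac___   read _ → write a, move →, go to s3
s3 | ba[a]bac___   read a → write a, move →, go to s2
s2 | baa[b]ac___   read b → write a, move →, go to s4
s4 | baaa[a]c___   read a → write a, move ←, go to s1
s1 | baa[a]ac___   read a → write b, move →, go to s2
s2 | baab[a]c___   read a → write a, move →, go to s1
s1 | baaba[c]___   read c → write a, move ←, go to s0
s0 | baab[a]a___   read a → write c, move →, go to s4
s4 | baabc[a]___   read a → write a, move ←, go to s1
s1 | baab[c]a___   read c → write a, move ←, go to s0
s0 | baa[b]aa___   read b → write _, move →, go to s4
s4 | baa_[a]a___   read a → write a, move ←, go to s1
s1 | baa[_]aa___   read _ → write a, move →, go to s3
s3 | baaa[a]a___   read a → write a, move →, go to s2
s2 | baaaa[a]___   read a → write a, move →, go to s1
s1 | baaaaa[_]__   read _ → write a, move →, go to s3
s3 | baaaaaa[_]_   read _ → write b, move →, go to s0
s0 | baaaaaab[_]
Cell -1 holds a when M halts.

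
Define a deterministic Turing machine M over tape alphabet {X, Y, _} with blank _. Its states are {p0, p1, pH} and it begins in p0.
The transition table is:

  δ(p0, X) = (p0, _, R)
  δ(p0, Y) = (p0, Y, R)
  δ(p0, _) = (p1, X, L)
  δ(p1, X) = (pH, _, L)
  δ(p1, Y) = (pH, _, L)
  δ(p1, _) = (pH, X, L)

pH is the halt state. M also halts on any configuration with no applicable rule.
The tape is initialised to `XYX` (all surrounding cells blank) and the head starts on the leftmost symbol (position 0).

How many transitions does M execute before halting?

5

p0 | [X]YX_   read X → write _, move R, go to p0
p0 | _[Y]X_   read Y → write Y, move R, go to p0
p0 | _Y[X]_   read X → write _, move R, go to p0
p0 | _Y_[_]   read _ → write X, move L, go to p1
p1 | _Y[_]X   read _ → write X, move L, go to pH
pH | _[Y]XX
M halts after 5 transitions.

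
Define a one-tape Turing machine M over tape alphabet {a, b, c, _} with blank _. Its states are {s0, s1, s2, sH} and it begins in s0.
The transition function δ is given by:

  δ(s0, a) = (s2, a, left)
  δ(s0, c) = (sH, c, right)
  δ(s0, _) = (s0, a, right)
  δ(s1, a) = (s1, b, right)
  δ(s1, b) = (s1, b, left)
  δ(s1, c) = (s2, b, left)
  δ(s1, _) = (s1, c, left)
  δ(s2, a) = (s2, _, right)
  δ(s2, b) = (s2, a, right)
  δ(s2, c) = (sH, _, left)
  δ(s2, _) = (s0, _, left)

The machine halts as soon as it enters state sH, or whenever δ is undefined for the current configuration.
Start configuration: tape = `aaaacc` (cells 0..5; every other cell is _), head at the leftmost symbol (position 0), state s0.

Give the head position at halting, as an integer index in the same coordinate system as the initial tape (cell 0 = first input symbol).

state=s0 head=0 tape=__[a]aaacc   (s0,a)→(s2,a,left)
state=s2 head=-1 tape=_[_]aaaacc   (s2,_)→(s0,_,left)
state=s0 head=-2 tape=[_]_aaaacc   (s0,_)→(s0,a,right)
state=s0 head=-1 tape=a[_]aaaacc   (s0,_)→(s0,a,right)
state=s0 head=0 tape=aa[a]aaacc   (s0,a)→(s2,a,left)
state=s2 head=-1 tape=a[a]aaaacc   (s2,a)→(s2,_,right)
state=s2 head=0 tape=a_[a]aaacc   (s2,a)→(s2,_,right)
state=s2 head=1 tape=a__[a]aacc   (s2,a)→(s2,_,right)
state=s2 head=2 tape=a___[a]acc   (s2,a)→(s2,_,right)
state=s2 head=3 tape=a____[a]cc   (s2,a)→(s2,_,right)
state=s2 head=4 tape=a_____[c]c   (s2,c)→(sH,_,left)
state=sH head=3 tape=a____[_]_c
At halt the head is at cell 3.

3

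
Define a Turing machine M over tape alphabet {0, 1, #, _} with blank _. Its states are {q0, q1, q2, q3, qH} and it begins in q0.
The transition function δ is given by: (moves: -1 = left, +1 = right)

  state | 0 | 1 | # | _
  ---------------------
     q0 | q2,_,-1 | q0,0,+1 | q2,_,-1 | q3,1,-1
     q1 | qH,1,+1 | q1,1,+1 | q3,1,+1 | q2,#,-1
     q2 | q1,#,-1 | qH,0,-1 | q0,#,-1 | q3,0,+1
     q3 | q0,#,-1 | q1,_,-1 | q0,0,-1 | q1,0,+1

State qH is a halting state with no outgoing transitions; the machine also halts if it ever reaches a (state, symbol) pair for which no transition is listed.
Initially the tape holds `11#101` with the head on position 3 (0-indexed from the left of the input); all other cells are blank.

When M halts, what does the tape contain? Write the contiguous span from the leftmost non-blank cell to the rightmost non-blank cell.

state=q0 head=3 tape=11#[1]01_   (q0,1)→(q0,0,+1)
state=q0 head=4 tape=11#0[0]1_   (q0,0)→(q2,_,-1)
state=q2 head=3 tape=11#[0]_1_   (q2,0)→(q1,#,-1)
state=q1 head=2 tape=11[#]#_1_   (q1,#)→(q3,1,+1)
state=q3 head=3 tape=111[#]_1_   (q3,#)→(q0,0,-1)
state=q0 head=2 tape=11[1]0_1_   (q0,1)→(q0,0,+1)
state=q0 head=3 tape=110[0]_1_   (q0,0)→(q2,_,-1)
state=q2 head=2 tape=11[0]__1_   (q2,0)→(q1,#,-1)
state=q1 head=1 tape=1[1]#__1_   (q1,1)→(q1,1,+1)
state=q1 head=2 tape=11[#]__1_   (q1,#)→(q3,1,+1)
state=q3 head=3 tape=111[_]_1_   (q3,_)→(q1,0,+1)
state=q1 head=4 tape=1110[_]1_   (q1,_)→(q2,#,-1)
state=q2 head=3 tape=111[0]#1_   (q2,0)→(q1,#,-1)
state=q1 head=2 tape=11[1]##1_   (q1,1)→(q1,1,+1)
state=q1 head=3 tape=111[#]#1_   (q1,#)→(q3,1,+1)
state=q3 head=4 tape=1111[#]1_   (q3,#)→(q0,0,-1)
state=q0 head=3 tape=111[1]01_   (q0,1)→(q0,0,+1)
state=q0 head=4 tape=1110[0]1_   (q0,0)→(q2,_,-1)
state=q2 head=3 tape=111[0]_1_   (q2,0)→(q1,#,-1)
state=q1 head=2 tape=11[1]#_1_   (q1,1)→(q1,1,+1)
state=q1 head=3 tape=111[#]_1_   (q1,#)→(q3,1,+1)
state=q3 head=4 tape=1111[_]1_   (q3,_)→(q1,0,+1)
state=q1 head=5 tape=11110[1]_   (q1,1)→(q1,1,+1)
state=q1 head=6 tape=111101[_]   (q1,_)→(q2,#,-1)
state=q2 head=5 tape=11110[1]#   (q2,1)→(qH,0,-1)
state=qH head=4 tape=1111[0]0#
The non-blank tape span at halt is 111100#.

111100#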